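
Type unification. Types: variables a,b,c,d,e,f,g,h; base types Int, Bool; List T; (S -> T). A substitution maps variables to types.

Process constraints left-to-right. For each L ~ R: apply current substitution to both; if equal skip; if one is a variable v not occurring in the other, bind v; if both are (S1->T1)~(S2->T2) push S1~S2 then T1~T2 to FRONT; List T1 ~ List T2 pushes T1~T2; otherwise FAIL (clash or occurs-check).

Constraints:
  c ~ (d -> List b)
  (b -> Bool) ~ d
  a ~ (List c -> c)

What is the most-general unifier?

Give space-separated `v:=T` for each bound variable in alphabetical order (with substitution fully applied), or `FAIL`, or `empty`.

step 1: unify c ~ (d -> List b)  [subst: {-} | 2 pending]
  bind c := (d -> List b)
step 2: unify (b -> Bool) ~ d  [subst: {c:=(d -> List b)} | 1 pending]
  bind d := (b -> Bool)
step 3: unify a ~ (List ((b -> Bool) -> List b) -> ((b -> Bool) -> List b))  [subst: {c:=(d -> List b), d:=(b -> Bool)} | 0 pending]
  bind a := (List ((b -> Bool) -> List b) -> ((b -> Bool) -> List b))

Answer: a:=(List ((b -> Bool) -> List b) -> ((b -> Bool) -> List b)) c:=((b -> Bool) -> List b) d:=(b -> Bool)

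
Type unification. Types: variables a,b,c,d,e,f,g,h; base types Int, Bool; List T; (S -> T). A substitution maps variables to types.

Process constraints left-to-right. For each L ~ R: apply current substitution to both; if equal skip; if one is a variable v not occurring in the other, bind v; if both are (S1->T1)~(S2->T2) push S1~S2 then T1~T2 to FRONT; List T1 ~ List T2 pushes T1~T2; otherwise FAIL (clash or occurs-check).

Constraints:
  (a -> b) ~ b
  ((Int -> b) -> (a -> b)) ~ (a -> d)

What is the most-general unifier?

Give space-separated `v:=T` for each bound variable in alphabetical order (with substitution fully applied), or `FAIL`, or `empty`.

step 1: unify (a -> b) ~ b  [subst: {-} | 1 pending]
  occurs-check fail

Answer: FAIL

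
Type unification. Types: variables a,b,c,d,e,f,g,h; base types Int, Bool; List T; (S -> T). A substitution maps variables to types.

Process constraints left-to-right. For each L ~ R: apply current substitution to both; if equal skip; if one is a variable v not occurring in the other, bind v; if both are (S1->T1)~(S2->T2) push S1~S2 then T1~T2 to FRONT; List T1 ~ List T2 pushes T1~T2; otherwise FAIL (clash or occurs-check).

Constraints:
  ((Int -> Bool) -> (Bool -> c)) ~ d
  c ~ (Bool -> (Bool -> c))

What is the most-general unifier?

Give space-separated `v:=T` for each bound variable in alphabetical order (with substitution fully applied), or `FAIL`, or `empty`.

step 1: unify ((Int -> Bool) -> (Bool -> c)) ~ d  [subst: {-} | 1 pending]
  bind d := ((Int -> Bool) -> (Bool -> c))
step 2: unify c ~ (Bool -> (Bool -> c))  [subst: {d:=((Int -> Bool) -> (Bool -> c))} | 0 pending]
  occurs-check fail: c in (Bool -> (Bool -> c))

Answer: FAIL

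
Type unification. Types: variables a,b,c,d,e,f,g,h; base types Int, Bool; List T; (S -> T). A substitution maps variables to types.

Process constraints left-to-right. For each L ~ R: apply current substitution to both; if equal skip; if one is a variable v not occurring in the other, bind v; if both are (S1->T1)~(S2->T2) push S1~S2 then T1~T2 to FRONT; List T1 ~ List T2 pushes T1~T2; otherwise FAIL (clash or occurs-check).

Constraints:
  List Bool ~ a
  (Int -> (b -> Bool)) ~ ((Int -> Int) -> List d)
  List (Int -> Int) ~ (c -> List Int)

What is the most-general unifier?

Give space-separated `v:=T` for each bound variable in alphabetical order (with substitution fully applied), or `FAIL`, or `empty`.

step 1: unify List Bool ~ a  [subst: {-} | 2 pending]
  bind a := List Bool
step 2: unify (Int -> (b -> Bool)) ~ ((Int -> Int) -> List d)  [subst: {a:=List Bool} | 1 pending]
  -> decompose arrow: push Int~(Int -> Int), (b -> Bool)~List d
step 3: unify Int ~ (Int -> Int)  [subst: {a:=List Bool} | 2 pending]
  clash: Int vs (Int -> Int)

Answer: FAIL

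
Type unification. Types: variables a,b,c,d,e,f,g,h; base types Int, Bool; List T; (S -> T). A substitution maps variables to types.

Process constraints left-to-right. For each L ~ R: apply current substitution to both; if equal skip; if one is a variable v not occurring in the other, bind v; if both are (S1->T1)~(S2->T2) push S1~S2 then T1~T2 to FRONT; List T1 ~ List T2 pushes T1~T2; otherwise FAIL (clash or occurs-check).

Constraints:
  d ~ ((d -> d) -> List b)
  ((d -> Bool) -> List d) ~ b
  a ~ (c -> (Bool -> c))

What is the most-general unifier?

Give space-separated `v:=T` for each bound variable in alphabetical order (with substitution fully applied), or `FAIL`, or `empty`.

step 1: unify d ~ ((d -> d) -> List b)  [subst: {-} | 2 pending]
  occurs-check fail: d in ((d -> d) -> List b)

Answer: FAIL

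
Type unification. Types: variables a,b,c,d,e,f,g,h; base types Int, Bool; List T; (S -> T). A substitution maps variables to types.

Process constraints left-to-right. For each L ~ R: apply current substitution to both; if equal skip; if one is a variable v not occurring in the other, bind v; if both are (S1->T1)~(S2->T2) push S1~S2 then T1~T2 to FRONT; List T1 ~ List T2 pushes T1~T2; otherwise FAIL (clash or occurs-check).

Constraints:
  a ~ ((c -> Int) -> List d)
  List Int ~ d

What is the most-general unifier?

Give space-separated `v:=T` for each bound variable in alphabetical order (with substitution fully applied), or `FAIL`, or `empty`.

step 1: unify a ~ ((c -> Int) -> List d)  [subst: {-} | 1 pending]
  bind a := ((c -> Int) -> List d)
step 2: unify List Int ~ d  [subst: {a:=((c -> Int) -> List d)} | 0 pending]
  bind d := List Int

Answer: a:=((c -> Int) -> List List Int) d:=List Int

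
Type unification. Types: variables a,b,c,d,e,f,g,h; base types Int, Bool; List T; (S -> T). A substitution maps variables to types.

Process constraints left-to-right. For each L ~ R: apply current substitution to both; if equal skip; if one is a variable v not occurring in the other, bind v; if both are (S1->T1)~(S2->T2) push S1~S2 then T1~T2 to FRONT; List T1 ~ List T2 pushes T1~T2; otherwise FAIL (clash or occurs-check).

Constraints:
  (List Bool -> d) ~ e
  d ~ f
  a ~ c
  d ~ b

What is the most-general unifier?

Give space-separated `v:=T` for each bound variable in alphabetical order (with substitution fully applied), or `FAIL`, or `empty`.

Answer: a:=c d:=b e:=(List Bool -> b) f:=b

Derivation:
step 1: unify (List Bool -> d) ~ e  [subst: {-} | 3 pending]
  bind e := (List Bool -> d)
step 2: unify d ~ f  [subst: {e:=(List Bool -> d)} | 2 pending]
  bind d := f
step 3: unify a ~ c  [subst: {e:=(List Bool -> d), d:=f} | 1 pending]
  bind a := c
step 4: unify f ~ b  [subst: {e:=(List Bool -> d), d:=f, a:=c} | 0 pending]
  bind f := b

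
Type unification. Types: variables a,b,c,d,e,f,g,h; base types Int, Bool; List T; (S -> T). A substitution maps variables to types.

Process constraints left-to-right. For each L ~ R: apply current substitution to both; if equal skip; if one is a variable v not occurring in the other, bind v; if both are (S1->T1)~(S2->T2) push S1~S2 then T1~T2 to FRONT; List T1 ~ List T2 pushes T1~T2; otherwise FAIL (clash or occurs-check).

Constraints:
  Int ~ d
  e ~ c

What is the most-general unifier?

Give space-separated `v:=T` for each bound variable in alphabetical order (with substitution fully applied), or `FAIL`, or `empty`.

Answer: d:=Int e:=c

Derivation:
step 1: unify Int ~ d  [subst: {-} | 1 pending]
  bind d := Int
step 2: unify e ~ c  [subst: {d:=Int} | 0 pending]
  bind e := c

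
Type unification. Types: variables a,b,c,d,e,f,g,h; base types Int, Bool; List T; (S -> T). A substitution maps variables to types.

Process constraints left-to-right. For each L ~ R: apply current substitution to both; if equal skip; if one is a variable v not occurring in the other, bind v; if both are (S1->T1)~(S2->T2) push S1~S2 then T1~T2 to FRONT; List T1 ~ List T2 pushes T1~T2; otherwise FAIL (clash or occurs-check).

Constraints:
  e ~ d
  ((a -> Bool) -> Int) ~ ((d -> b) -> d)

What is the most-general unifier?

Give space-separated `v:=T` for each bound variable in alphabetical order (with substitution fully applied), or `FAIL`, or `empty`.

Answer: a:=Int b:=Bool d:=Int e:=Int

Derivation:
step 1: unify e ~ d  [subst: {-} | 1 pending]
  bind e := d
step 2: unify ((a -> Bool) -> Int) ~ ((d -> b) -> d)  [subst: {e:=d} | 0 pending]
  -> decompose arrow: push (a -> Bool)~(d -> b), Int~d
step 3: unify (a -> Bool) ~ (d -> b)  [subst: {e:=d} | 1 pending]
  -> decompose arrow: push a~d, Bool~b
step 4: unify a ~ d  [subst: {e:=d} | 2 pending]
  bind a := d
step 5: unify Bool ~ b  [subst: {e:=d, a:=d} | 1 pending]
  bind b := Bool
step 6: unify Int ~ d  [subst: {e:=d, a:=d, b:=Bool} | 0 pending]
  bind d := Int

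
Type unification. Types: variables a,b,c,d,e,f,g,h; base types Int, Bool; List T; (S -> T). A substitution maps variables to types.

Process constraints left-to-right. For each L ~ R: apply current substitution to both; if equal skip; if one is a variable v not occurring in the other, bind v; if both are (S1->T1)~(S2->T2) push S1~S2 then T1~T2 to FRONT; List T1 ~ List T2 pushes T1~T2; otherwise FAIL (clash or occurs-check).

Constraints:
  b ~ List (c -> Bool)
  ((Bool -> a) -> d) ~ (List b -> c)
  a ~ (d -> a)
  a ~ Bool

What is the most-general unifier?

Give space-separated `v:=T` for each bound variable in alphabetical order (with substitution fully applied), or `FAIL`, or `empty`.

step 1: unify b ~ List (c -> Bool)  [subst: {-} | 3 pending]
  bind b := List (c -> Bool)
step 2: unify ((Bool -> a) -> d) ~ (List List (c -> Bool) -> c)  [subst: {b:=List (c -> Bool)} | 2 pending]
  -> decompose arrow: push (Bool -> a)~List List (c -> Bool), d~c
step 3: unify (Bool -> a) ~ List List (c -> Bool)  [subst: {b:=List (c -> Bool)} | 3 pending]
  clash: (Bool -> a) vs List List (c -> Bool)

Answer: FAIL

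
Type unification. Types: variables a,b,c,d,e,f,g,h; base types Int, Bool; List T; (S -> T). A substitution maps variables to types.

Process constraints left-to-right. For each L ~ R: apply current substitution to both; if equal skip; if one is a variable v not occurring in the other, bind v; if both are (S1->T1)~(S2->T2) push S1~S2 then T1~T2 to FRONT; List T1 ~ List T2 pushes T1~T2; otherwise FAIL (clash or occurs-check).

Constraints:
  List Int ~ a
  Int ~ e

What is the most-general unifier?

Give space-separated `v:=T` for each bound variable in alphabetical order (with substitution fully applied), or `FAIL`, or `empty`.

step 1: unify List Int ~ a  [subst: {-} | 1 pending]
  bind a := List Int
step 2: unify Int ~ e  [subst: {a:=List Int} | 0 pending]
  bind e := Int

Answer: a:=List Int e:=Int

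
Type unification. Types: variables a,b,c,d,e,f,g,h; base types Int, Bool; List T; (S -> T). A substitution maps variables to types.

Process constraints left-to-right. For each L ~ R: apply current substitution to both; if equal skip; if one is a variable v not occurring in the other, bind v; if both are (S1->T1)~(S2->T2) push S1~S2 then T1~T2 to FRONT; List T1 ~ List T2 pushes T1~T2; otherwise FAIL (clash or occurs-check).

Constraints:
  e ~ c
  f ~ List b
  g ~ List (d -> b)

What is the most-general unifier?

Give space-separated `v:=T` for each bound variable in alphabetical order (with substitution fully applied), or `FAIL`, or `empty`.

Answer: e:=c f:=List b g:=List (d -> b)

Derivation:
step 1: unify e ~ c  [subst: {-} | 2 pending]
  bind e := c
step 2: unify f ~ List b  [subst: {e:=c} | 1 pending]
  bind f := List b
step 3: unify g ~ List (d -> b)  [subst: {e:=c, f:=List b} | 0 pending]
  bind g := List (d -> b)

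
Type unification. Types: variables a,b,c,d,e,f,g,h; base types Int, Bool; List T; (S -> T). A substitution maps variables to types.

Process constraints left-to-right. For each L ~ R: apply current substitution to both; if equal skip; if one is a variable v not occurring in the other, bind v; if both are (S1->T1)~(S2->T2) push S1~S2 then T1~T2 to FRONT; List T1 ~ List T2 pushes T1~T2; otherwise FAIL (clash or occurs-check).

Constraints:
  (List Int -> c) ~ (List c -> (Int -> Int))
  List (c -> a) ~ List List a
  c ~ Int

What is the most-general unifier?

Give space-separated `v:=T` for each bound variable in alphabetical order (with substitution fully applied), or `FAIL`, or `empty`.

step 1: unify (List Int -> c) ~ (List c -> (Int -> Int))  [subst: {-} | 2 pending]
  -> decompose arrow: push List Int~List c, c~(Int -> Int)
step 2: unify List Int ~ List c  [subst: {-} | 3 pending]
  -> decompose List: push Int~c
step 3: unify Int ~ c  [subst: {-} | 3 pending]
  bind c := Int
step 4: unify Int ~ (Int -> Int)  [subst: {c:=Int} | 2 pending]
  clash: Int vs (Int -> Int)

Answer: FAIL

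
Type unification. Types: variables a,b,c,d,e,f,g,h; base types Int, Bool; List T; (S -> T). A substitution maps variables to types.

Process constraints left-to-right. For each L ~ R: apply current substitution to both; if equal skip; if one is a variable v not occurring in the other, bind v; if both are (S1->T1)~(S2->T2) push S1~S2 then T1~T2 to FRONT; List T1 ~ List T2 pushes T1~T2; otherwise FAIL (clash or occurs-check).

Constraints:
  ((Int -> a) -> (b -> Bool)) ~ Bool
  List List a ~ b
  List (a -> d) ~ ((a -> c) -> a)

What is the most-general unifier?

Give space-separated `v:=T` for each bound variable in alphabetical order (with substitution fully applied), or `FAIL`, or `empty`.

Answer: FAIL

Derivation:
step 1: unify ((Int -> a) -> (b -> Bool)) ~ Bool  [subst: {-} | 2 pending]
  clash: ((Int -> a) -> (b -> Bool)) vs Bool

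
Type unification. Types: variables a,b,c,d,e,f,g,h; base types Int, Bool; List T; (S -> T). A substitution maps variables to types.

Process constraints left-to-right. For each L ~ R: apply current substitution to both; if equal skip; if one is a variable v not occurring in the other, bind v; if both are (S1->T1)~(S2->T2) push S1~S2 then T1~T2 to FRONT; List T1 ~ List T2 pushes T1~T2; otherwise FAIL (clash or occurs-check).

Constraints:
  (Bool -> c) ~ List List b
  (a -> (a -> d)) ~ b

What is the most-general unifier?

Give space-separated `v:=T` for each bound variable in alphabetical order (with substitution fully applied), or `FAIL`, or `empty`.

step 1: unify (Bool -> c) ~ List List b  [subst: {-} | 1 pending]
  clash: (Bool -> c) vs List List b

Answer: FAIL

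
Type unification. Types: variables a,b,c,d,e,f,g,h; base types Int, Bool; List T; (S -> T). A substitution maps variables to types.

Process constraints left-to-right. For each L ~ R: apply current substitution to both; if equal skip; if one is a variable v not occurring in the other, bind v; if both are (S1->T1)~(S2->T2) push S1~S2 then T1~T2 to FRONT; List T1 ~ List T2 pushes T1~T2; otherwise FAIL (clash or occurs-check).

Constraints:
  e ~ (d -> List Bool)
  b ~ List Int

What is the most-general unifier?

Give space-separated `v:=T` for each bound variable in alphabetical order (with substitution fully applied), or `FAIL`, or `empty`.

Answer: b:=List Int e:=(d -> List Bool)

Derivation:
step 1: unify e ~ (d -> List Bool)  [subst: {-} | 1 pending]
  bind e := (d -> List Bool)
step 2: unify b ~ List Int  [subst: {e:=(d -> List Bool)} | 0 pending]
  bind b := List Int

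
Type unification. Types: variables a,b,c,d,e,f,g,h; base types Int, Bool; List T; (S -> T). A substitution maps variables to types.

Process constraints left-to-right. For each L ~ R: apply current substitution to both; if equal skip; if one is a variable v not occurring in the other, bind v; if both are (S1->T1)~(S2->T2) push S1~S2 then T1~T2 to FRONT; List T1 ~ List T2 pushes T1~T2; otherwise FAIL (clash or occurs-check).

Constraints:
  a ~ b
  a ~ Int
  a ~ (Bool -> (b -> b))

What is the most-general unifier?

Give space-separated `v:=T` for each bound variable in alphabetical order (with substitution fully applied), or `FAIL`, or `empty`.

Answer: FAIL

Derivation:
step 1: unify a ~ b  [subst: {-} | 2 pending]
  bind a := b
step 2: unify b ~ Int  [subst: {a:=b} | 1 pending]
  bind b := Int
step 3: unify Int ~ (Bool -> (Int -> Int))  [subst: {a:=b, b:=Int} | 0 pending]
  clash: Int vs (Bool -> (Int -> Int))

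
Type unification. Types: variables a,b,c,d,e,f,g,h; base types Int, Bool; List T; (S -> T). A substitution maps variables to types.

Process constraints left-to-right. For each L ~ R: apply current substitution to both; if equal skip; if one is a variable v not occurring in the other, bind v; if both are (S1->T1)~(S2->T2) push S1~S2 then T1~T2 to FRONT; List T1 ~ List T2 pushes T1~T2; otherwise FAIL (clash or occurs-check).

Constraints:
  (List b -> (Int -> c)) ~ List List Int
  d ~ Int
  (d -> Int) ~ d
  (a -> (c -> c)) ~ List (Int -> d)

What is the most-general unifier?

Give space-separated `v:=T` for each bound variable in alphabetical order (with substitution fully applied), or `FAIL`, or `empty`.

step 1: unify (List b -> (Int -> c)) ~ List List Int  [subst: {-} | 3 pending]
  clash: (List b -> (Int -> c)) vs List List Int

Answer: FAIL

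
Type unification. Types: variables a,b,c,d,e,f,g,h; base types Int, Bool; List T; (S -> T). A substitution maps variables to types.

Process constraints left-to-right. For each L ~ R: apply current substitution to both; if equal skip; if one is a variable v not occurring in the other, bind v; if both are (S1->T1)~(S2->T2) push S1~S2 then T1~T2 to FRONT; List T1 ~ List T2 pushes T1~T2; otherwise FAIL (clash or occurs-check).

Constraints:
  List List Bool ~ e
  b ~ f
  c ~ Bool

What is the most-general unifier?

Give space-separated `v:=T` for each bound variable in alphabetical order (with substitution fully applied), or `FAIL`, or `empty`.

step 1: unify List List Bool ~ e  [subst: {-} | 2 pending]
  bind e := List List Bool
step 2: unify b ~ f  [subst: {e:=List List Bool} | 1 pending]
  bind b := f
step 3: unify c ~ Bool  [subst: {e:=List List Bool, b:=f} | 0 pending]
  bind c := Bool

Answer: b:=f c:=Bool e:=List List Bool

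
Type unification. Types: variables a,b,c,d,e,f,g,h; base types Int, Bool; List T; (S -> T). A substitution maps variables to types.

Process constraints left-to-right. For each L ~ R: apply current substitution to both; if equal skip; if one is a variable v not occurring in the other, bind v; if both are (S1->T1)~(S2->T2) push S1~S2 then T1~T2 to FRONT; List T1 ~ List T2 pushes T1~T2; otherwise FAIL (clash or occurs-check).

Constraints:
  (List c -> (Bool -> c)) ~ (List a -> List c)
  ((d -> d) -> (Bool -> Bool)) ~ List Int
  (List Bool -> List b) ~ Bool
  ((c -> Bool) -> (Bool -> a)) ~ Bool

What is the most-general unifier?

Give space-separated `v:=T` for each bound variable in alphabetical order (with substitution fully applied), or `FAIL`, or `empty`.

step 1: unify (List c -> (Bool -> c)) ~ (List a -> List c)  [subst: {-} | 3 pending]
  -> decompose arrow: push List c~List a, (Bool -> c)~List c
step 2: unify List c ~ List a  [subst: {-} | 4 pending]
  -> decompose List: push c~a
step 3: unify c ~ a  [subst: {-} | 4 pending]
  bind c := a
step 4: unify (Bool -> a) ~ List a  [subst: {c:=a} | 3 pending]
  clash: (Bool -> a) vs List a

Answer: FAIL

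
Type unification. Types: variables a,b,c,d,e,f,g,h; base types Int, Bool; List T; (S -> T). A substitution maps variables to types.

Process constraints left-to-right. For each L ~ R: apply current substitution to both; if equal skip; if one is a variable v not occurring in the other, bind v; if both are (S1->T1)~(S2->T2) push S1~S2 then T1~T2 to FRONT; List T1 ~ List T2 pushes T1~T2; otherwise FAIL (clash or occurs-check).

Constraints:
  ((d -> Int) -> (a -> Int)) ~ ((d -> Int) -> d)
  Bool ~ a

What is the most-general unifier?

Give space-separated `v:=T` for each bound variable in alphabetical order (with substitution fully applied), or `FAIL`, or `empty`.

step 1: unify ((d -> Int) -> (a -> Int)) ~ ((d -> Int) -> d)  [subst: {-} | 1 pending]
  -> decompose arrow: push (d -> Int)~(d -> Int), (a -> Int)~d
step 2: unify (d -> Int) ~ (d -> Int)  [subst: {-} | 2 pending]
  -> identical, skip
step 3: unify (a -> Int) ~ d  [subst: {-} | 1 pending]
  bind d := (a -> Int)
step 4: unify Bool ~ a  [subst: {d:=(a -> Int)} | 0 pending]
  bind a := Bool

Answer: a:=Bool d:=(Bool -> Int)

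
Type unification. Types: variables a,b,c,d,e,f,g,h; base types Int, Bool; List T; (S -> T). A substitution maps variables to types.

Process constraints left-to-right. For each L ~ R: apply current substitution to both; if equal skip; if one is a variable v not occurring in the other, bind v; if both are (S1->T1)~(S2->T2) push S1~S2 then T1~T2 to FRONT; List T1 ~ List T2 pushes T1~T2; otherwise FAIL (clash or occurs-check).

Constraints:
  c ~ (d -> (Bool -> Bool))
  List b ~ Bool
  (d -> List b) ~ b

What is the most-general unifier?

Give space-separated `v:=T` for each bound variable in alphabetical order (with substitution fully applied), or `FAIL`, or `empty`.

step 1: unify c ~ (d -> (Bool -> Bool))  [subst: {-} | 2 pending]
  bind c := (d -> (Bool -> Bool))
step 2: unify List b ~ Bool  [subst: {c:=(d -> (Bool -> Bool))} | 1 pending]
  clash: List b vs Bool

Answer: FAIL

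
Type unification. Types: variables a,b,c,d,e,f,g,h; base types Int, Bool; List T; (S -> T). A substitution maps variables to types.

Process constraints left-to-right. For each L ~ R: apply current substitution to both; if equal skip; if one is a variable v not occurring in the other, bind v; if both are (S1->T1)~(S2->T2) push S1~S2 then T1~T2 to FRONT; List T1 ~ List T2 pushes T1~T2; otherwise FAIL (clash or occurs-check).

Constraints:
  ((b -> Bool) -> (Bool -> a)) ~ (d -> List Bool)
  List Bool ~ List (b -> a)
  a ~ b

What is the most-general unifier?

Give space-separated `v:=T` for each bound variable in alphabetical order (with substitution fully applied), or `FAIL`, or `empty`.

step 1: unify ((b -> Bool) -> (Bool -> a)) ~ (d -> List Bool)  [subst: {-} | 2 pending]
  -> decompose arrow: push (b -> Bool)~d, (Bool -> a)~List Bool
step 2: unify (b -> Bool) ~ d  [subst: {-} | 3 pending]
  bind d := (b -> Bool)
step 3: unify (Bool -> a) ~ List Bool  [subst: {d:=(b -> Bool)} | 2 pending]
  clash: (Bool -> a) vs List Bool

Answer: FAIL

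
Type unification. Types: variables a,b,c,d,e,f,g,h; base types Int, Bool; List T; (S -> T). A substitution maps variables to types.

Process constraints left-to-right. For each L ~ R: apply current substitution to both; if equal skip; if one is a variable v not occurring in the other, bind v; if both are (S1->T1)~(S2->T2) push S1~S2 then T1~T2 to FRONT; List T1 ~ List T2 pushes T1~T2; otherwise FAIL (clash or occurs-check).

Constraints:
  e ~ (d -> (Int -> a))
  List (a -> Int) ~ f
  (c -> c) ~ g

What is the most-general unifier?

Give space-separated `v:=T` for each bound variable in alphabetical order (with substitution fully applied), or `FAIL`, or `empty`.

step 1: unify e ~ (d -> (Int -> a))  [subst: {-} | 2 pending]
  bind e := (d -> (Int -> a))
step 2: unify List (a -> Int) ~ f  [subst: {e:=(d -> (Int -> a))} | 1 pending]
  bind f := List (a -> Int)
step 3: unify (c -> c) ~ g  [subst: {e:=(d -> (Int -> a)), f:=List (a -> Int)} | 0 pending]
  bind g := (c -> c)

Answer: e:=(d -> (Int -> a)) f:=List (a -> Int) g:=(c -> c)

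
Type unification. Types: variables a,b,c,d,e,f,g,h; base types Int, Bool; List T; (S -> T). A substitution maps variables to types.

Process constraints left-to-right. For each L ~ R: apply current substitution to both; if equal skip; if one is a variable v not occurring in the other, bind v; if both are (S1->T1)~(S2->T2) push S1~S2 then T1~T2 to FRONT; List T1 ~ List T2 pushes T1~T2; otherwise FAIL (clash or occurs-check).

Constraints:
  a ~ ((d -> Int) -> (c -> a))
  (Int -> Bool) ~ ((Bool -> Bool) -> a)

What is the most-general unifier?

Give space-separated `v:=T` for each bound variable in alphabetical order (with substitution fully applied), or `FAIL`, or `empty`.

step 1: unify a ~ ((d -> Int) -> (c -> a))  [subst: {-} | 1 pending]
  occurs-check fail: a in ((d -> Int) -> (c -> a))

Answer: FAIL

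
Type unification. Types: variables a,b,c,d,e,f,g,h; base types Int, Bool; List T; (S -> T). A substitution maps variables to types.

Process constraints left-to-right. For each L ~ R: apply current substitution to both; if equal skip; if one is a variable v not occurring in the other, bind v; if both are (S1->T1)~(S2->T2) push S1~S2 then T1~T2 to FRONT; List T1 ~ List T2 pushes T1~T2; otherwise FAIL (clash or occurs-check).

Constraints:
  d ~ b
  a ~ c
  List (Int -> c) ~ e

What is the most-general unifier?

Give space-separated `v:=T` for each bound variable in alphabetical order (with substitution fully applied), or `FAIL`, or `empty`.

step 1: unify d ~ b  [subst: {-} | 2 pending]
  bind d := b
step 2: unify a ~ c  [subst: {d:=b} | 1 pending]
  bind a := c
step 3: unify List (Int -> c) ~ e  [subst: {d:=b, a:=c} | 0 pending]
  bind e := List (Int -> c)

Answer: a:=c d:=b e:=List (Int -> c)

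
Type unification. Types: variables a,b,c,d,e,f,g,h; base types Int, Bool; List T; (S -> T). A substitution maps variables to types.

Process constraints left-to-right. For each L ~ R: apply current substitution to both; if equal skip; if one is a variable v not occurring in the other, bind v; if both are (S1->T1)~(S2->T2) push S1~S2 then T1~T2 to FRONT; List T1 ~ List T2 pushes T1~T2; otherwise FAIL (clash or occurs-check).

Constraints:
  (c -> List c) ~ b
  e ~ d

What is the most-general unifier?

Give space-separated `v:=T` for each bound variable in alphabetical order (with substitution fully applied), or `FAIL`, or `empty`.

step 1: unify (c -> List c) ~ b  [subst: {-} | 1 pending]
  bind b := (c -> List c)
step 2: unify e ~ d  [subst: {b:=(c -> List c)} | 0 pending]
  bind e := d

Answer: b:=(c -> List c) e:=d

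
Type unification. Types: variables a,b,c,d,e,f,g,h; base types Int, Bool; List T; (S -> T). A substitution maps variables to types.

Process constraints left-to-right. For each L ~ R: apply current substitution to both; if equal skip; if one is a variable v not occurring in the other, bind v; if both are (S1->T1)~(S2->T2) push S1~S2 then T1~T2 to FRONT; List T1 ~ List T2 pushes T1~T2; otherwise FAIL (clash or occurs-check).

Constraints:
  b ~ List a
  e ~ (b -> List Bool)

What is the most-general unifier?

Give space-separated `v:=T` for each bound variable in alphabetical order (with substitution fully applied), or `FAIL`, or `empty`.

Answer: b:=List a e:=(List a -> List Bool)

Derivation:
step 1: unify b ~ List a  [subst: {-} | 1 pending]
  bind b := List a
step 2: unify e ~ (List a -> List Bool)  [subst: {b:=List a} | 0 pending]
  bind e := (List a -> List Bool)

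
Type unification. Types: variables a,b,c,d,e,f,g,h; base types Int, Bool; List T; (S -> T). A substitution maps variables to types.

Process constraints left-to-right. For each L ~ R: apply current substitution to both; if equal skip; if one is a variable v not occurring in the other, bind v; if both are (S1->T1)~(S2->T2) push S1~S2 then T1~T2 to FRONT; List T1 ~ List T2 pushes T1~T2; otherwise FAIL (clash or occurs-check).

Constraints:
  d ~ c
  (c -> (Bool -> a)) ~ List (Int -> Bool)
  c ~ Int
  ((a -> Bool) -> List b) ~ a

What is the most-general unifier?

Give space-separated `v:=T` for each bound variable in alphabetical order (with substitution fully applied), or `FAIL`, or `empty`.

step 1: unify d ~ c  [subst: {-} | 3 pending]
  bind d := c
step 2: unify (c -> (Bool -> a)) ~ List (Int -> Bool)  [subst: {d:=c} | 2 pending]
  clash: (c -> (Bool -> a)) vs List (Int -> Bool)

Answer: FAIL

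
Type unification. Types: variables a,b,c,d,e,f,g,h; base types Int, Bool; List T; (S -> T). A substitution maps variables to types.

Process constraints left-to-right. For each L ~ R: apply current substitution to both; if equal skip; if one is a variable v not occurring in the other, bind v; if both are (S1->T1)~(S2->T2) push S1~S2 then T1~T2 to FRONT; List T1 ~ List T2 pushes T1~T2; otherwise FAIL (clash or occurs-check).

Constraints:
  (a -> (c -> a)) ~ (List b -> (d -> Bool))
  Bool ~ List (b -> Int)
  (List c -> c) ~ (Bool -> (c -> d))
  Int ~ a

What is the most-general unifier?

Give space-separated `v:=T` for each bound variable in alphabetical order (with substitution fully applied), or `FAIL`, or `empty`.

Answer: FAIL

Derivation:
step 1: unify (a -> (c -> a)) ~ (List b -> (d -> Bool))  [subst: {-} | 3 pending]
  -> decompose arrow: push a~List b, (c -> a)~(d -> Bool)
step 2: unify a ~ List b  [subst: {-} | 4 pending]
  bind a := List b
step 3: unify (c -> List b) ~ (d -> Bool)  [subst: {a:=List b} | 3 pending]
  -> decompose arrow: push c~d, List b~Bool
step 4: unify c ~ d  [subst: {a:=List b} | 4 pending]
  bind c := d
step 5: unify List b ~ Bool  [subst: {a:=List b, c:=d} | 3 pending]
  clash: List b vs Bool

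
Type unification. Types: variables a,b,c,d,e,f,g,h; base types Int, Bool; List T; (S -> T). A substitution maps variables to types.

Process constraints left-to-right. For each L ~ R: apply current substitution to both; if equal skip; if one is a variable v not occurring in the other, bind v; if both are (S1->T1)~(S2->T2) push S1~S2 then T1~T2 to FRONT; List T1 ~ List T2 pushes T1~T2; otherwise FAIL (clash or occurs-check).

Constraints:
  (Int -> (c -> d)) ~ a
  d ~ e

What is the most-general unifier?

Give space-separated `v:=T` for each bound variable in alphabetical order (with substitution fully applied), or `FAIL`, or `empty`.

Answer: a:=(Int -> (c -> e)) d:=e

Derivation:
step 1: unify (Int -> (c -> d)) ~ a  [subst: {-} | 1 pending]
  bind a := (Int -> (c -> d))
step 2: unify d ~ e  [subst: {a:=(Int -> (c -> d))} | 0 pending]
  bind d := e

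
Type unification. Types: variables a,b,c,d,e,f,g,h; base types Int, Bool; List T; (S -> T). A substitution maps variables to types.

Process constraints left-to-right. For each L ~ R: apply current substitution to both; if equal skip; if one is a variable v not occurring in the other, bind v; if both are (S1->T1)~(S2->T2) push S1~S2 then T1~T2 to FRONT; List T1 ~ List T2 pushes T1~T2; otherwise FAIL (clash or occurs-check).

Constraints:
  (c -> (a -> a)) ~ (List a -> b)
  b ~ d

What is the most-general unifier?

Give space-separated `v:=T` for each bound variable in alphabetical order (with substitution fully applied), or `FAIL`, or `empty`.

step 1: unify (c -> (a -> a)) ~ (List a -> b)  [subst: {-} | 1 pending]
  -> decompose arrow: push c~List a, (a -> a)~b
step 2: unify c ~ List a  [subst: {-} | 2 pending]
  bind c := List a
step 3: unify (a -> a) ~ b  [subst: {c:=List a} | 1 pending]
  bind b := (a -> a)
step 4: unify (a -> a) ~ d  [subst: {c:=List a, b:=(a -> a)} | 0 pending]
  bind d := (a -> a)

Answer: b:=(a -> a) c:=List a d:=(a -> a)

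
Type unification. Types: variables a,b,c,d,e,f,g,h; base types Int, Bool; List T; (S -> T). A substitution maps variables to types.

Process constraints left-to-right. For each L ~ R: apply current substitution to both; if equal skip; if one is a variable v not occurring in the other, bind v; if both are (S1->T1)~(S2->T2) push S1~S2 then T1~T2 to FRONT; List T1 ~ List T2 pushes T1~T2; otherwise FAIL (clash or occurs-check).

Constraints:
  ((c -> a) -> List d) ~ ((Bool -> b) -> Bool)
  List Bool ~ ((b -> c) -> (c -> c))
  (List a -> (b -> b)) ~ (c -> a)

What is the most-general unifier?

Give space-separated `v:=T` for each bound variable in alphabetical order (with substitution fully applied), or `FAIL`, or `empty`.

Answer: FAIL

Derivation:
step 1: unify ((c -> a) -> List d) ~ ((Bool -> b) -> Bool)  [subst: {-} | 2 pending]
  -> decompose arrow: push (c -> a)~(Bool -> b), List d~Bool
step 2: unify (c -> a) ~ (Bool -> b)  [subst: {-} | 3 pending]
  -> decompose arrow: push c~Bool, a~b
step 3: unify c ~ Bool  [subst: {-} | 4 pending]
  bind c := Bool
step 4: unify a ~ b  [subst: {c:=Bool} | 3 pending]
  bind a := b
step 5: unify List d ~ Bool  [subst: {c:=Bool, a:=b} | 2 pending]
  clash: List d vs Bool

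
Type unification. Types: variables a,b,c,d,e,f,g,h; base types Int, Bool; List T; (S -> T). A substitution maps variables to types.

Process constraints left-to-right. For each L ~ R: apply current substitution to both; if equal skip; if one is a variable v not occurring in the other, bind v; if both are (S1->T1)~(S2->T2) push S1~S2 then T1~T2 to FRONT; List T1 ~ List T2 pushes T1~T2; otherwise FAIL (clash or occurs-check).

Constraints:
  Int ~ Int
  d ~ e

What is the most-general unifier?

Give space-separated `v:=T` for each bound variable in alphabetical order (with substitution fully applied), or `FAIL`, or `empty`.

Answer: d:=e

Derivation:
step 1: unify Int ~ Int  [subst: {-} | 1 pending]
  -> identical, skip
step 2: unify d ~ e  [subst: {-} | 0 pending]
  bind d := e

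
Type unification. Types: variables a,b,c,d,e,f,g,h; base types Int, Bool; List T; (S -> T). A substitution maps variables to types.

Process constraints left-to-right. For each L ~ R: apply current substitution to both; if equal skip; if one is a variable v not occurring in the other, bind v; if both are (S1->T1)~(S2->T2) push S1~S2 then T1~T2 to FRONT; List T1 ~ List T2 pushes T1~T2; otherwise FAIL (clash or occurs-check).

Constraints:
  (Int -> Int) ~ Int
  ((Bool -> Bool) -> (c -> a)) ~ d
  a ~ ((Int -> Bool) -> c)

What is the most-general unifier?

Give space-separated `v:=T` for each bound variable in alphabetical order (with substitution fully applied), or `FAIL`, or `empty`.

Answer: FAIL

Derivation:
step 1: unify (Int -> Int) ~ Int  [subst: {-} | 2 pending]
  clash: (Int -> Int) vs Int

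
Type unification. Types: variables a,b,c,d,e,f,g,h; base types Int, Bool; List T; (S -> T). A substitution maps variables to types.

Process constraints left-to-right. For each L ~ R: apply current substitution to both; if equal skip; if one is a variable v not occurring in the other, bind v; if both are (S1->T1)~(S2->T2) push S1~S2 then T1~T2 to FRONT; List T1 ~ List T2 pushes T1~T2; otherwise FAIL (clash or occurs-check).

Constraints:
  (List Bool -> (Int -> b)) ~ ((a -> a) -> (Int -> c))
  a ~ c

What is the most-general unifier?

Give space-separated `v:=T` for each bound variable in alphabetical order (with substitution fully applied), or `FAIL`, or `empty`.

step 1: unify (List Bool -> (Int -> b)) ~ ((a -> a) -> (Int -> c))  [subst: {-} | 1 pending]
  -> decompose arrow: push List Bool~(a -> a), (Int -> b)~(Int -> c)
step 2: unify List Bool ~ (a -> a)  [subst: {-} | 2 pending]
  clash: List Bool vs (a -> a)

Answer: FAIL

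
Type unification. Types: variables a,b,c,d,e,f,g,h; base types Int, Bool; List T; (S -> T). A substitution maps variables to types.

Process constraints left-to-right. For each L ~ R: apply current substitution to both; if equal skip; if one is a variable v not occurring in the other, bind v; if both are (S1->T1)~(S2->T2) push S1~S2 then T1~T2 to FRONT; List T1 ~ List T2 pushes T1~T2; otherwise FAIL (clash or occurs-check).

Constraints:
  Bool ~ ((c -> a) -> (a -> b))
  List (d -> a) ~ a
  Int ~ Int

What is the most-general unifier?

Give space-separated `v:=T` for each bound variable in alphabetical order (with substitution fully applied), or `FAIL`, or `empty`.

Answer: FAIL

Derivation:
step 1: unify Bool ~ ((c -> a) -> (a -> b))  [subst: {-} | 2 pending]
  clash: Bool vs ((c -> a) -> (a -> b))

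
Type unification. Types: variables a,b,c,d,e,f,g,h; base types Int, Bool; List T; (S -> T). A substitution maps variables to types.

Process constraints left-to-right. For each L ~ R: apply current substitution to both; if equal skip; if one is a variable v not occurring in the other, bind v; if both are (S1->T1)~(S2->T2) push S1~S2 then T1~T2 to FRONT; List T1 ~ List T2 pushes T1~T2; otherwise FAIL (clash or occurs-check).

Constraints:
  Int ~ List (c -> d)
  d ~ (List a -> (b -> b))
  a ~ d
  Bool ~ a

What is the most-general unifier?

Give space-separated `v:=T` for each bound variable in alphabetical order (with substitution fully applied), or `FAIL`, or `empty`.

Answer: FAIL

Derivation:
step 1: unify Int ~ List (c -> d)  [subst: {-} | 3 pending]
  clash: Int vs List (c -> d)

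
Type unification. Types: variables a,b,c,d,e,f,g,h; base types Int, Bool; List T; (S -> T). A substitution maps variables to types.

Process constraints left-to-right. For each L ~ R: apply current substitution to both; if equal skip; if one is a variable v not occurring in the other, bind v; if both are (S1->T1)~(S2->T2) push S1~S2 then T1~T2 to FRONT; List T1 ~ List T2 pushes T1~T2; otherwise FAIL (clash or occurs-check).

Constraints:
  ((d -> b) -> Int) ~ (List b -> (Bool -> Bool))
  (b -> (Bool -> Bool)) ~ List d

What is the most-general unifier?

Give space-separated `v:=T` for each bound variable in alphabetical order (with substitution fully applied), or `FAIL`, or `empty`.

step 1: unify ((d -> b) -> Int) ~ (List b -> (Bool -> Bool))  [subst: {-} | 1 pending]
  -> decompose arrow: push (d -> b)~List b, Int~(Bool -> Bool)
step 2: unify (d -> b) ~ List b  [subst: {-} | 2 pending]
  clash: (d -> b) vs List b

Answer: FAIL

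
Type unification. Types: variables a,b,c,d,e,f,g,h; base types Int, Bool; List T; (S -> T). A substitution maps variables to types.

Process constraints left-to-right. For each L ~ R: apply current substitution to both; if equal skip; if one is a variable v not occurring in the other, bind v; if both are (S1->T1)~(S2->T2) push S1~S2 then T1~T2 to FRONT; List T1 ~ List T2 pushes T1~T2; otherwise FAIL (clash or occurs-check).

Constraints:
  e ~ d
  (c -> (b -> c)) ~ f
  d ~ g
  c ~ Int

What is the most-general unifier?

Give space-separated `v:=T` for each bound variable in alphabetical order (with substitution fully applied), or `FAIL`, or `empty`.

Answer: c:=Int d:=g e:=g f:=(Int -> (b -> Int))

Derivation:
step 1: unify e ~ d  [subst: {-} | 3 pending]
  bind e := d
step 2: unify (c -> (b -> c)) ~ f  [subst: {e:=d} | 2 pending]
  bind f := (c -> (b -> c))
step 3: unify d ~ g  [subst: {e:=d, f:=(c -> (b -> c))} | 1 pending]
  bind d := g
step 4: unify c ~ Int  [subst: {e:=d, f:=(c -> (b -> c)), d:=g} | 0 pending]
  bind c := Int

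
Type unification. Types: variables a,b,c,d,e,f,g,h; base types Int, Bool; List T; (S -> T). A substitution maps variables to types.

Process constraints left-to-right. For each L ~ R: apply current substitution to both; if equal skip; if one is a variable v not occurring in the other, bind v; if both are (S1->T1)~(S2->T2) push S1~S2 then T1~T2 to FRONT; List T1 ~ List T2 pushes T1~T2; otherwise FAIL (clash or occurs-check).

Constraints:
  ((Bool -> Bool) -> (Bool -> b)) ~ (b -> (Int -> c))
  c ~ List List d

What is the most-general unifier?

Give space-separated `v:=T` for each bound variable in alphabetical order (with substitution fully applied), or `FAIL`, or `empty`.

Answer: FAIL

Derivation:
step 1: unify ((Bool -> Bool) -> (Bool -> b)) ~ (b -> (Int -> c))  [subst: {-} | 1 pending]
  -> decompose arrow: push (Bool -> Bool)~b, (Bool -> b)~(Int -> c)
step 2: unify (Bool -> Bool) ~ b  [subst: {-} | 2 pending]
  bind b := (Bool -> Bool)
step 3: unify (Bool -> (Bool -> Bool)) ~ (Int -> c)  [subst: {b:=(Bool -> Bool)} | 1 pending]
  -> decompose arrow: push Bool~Int, (Bool -> Bool)~c
step 4: unify Bool ~ Int  [subst: {b:=(Bool -> Bool)} | 2 pending]
  clash: Bool vs Int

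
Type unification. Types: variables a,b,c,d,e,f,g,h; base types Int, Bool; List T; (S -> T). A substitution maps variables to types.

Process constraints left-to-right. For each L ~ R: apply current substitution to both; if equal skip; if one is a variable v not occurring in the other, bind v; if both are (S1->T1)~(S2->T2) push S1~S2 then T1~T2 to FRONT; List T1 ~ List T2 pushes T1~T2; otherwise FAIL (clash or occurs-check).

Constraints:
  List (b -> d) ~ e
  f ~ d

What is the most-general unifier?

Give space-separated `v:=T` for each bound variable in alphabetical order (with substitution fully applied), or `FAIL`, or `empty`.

Answer: e:=List (b -> d) f:=d

Derivation:
step 1: unify List (b -> d) ~ e  [subst: {-} | 1 pending]
  bind e := List (b -> d)
step 2: unify f ~ d  [subst: {e:=List (b -> d)} | 0 pending]
  bind f := d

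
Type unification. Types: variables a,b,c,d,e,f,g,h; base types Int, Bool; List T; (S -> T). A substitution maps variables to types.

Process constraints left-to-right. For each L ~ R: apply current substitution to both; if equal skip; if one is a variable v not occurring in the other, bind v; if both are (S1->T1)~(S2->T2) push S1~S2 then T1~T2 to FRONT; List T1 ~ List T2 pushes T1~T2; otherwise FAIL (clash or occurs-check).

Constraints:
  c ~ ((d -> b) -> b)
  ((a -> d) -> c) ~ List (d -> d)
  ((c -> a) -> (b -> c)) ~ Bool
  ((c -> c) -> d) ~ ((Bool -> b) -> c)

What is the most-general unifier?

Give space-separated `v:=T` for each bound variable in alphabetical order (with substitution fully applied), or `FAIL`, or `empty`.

Answer: FAIL

Derivation:
step 1: unify c ~ ((d -> b) -> b)  [subst: {-} | 3 pending]
  bind c := ((d -> b) -> b)
step 2: unify ((a -> d) -> ((d -> b) -> b)) ~ List (d -> d)  [subst: {c:=((d -> b) -> b)} | 2 pending]
  clash: ((a -> d) -> ((d -> b) -> b)) vs List (d -> d)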